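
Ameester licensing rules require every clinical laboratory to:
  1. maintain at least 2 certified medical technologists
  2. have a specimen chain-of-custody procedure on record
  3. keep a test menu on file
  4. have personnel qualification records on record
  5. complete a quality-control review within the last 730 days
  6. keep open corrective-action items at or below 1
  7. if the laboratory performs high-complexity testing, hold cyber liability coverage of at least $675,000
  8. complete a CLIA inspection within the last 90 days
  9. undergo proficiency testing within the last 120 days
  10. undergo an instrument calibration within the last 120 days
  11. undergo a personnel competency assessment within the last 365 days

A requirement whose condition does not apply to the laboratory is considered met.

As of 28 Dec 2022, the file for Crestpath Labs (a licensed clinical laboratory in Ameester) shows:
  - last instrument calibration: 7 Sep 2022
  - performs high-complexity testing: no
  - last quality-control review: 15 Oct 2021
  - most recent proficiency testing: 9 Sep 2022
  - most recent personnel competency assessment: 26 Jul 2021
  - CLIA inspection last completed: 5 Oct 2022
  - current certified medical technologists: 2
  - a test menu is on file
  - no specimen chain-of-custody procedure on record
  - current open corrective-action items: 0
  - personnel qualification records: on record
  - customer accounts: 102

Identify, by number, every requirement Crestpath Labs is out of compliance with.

2, 11

1. certified medical technologists 2 ≥ 2 → met
2. specimen chain-of-custody procedure absent → not met
3. test menu present → met
4. personnel qualification records present → met
5. quality-control review 439 days ago vs limit 730 → met
6. open corrective-action items 0 ≤ 1 → met
7. condition 'performs high-complexity testing' does not hold → requirement n/a → met
8. CLIA inspection 84 days ago vs limit 90 → met
9. proficiency testing 110 days ago vs limit 120 → met
10. instrument calibration 112 days ago vs limit 120 → met
11. personnel competency assessment 520 days ago vs limit 365 → not met
Not met: 2, 11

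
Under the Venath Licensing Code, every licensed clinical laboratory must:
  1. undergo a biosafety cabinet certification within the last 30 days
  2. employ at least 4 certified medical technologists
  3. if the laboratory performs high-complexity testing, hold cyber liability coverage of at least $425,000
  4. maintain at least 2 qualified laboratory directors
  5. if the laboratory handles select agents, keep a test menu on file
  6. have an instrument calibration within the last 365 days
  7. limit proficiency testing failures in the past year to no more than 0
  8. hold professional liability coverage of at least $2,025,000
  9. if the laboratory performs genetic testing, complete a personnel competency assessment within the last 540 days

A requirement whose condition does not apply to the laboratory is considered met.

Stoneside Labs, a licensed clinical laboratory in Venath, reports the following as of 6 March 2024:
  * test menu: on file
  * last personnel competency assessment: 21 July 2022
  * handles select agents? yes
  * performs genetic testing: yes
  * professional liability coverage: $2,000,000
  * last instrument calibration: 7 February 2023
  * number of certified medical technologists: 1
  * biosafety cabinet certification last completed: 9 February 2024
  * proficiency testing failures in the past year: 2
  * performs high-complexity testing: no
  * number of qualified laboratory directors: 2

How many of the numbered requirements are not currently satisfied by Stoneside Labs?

1. biosafety cabinet certification 26 days ago vs limit 30 → met
2. certified medical technologists 1 < 4 → not met
3. condition 'performs high-complexity testing' does not hold → requirement n/a → met
4. qualified laboratory directors 2 ≥ 2 → met
5. condition 'handles select agents' holds; test menu present → met
6. instrument calibration 393 days ago vs limit 365 → not met
7. proficiency testing failures in the past year 2 > 0 → not met
8. professional liability coverage $2,000,000 < $2,025,000 → not met
9. condition 'performs genetic testing' holds; personnel competency assessment 594 days ago vs limit 540 → not met
Not met: 5 of 9

5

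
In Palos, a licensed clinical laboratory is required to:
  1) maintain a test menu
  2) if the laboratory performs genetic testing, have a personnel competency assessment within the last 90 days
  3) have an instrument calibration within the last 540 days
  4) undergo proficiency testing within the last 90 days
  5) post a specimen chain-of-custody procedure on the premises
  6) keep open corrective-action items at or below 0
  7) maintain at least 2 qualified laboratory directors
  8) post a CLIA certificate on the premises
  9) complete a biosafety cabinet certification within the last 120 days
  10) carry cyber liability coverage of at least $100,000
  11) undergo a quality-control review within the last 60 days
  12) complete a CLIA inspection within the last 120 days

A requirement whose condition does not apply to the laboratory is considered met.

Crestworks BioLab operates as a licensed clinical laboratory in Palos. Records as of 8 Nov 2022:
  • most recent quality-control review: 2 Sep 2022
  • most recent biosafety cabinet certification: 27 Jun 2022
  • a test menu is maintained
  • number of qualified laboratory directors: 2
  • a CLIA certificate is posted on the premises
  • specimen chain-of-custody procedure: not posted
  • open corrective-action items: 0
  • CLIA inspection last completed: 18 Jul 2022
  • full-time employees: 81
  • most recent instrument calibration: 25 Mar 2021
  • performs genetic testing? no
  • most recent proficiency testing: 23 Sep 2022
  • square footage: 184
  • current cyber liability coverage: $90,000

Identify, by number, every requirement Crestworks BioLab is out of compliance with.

3, 5, 9, 10, 11

1. test menu present → met
2. condition 'performs genetic testing' does not hold → requirement n/a → met
3. instrument calibration 593 days ago vs limit 540 → not met
4. proficiency testing 46 days ago vs limit 90 → met
5. specimen chain-of-custody procedure absent → not met
6. open corrective-action items 0 ≤ 0 → met
7. qualified laboratory directors 2 ≥ 2 → met
8. CLIA certificate present → met
9. biosafety cabinet certification 134 days ago vs limit 120 → not met
10. cyber liability coverage $90,000 < $100,000 → not met
11. quality-control review 67 days ago vs limit 60 → not met
12. CLIA inspection 113 days ago vs limit 120 → met
Not met: 3, 5, 9, 10, 11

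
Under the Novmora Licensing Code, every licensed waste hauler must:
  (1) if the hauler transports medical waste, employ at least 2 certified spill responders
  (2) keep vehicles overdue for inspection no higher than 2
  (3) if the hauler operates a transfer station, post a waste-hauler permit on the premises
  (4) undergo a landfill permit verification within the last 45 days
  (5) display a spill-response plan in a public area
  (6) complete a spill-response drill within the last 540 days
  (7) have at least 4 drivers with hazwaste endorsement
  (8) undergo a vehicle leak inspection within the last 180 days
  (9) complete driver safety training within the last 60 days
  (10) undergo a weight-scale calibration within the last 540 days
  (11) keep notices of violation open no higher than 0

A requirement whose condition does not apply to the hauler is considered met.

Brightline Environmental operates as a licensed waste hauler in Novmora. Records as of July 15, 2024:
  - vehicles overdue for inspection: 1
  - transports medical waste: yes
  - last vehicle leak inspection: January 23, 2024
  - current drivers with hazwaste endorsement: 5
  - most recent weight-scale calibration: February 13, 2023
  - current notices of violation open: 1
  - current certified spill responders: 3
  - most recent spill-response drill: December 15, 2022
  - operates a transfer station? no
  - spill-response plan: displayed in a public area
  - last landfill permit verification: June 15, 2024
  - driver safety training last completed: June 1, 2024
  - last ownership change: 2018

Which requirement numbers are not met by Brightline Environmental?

6, 11

1. condition 'transports medical waste' holds; certified spill responders 3 ≥ 2 → met
2. vehicles overdue for inspection 1 ≤ 2 → met
3. condition 'operates a transfer station' does not hold → requirement n/a → met
4. landfill permit verification 30 days ago vs limit 45 → met
5. spill-response plan present → met
6. spill-response drill 578 days ago vs limit 540 → not met
7. drivers with hazwaste endorsement 5 ≥ 4 → met
8. vehicle leak inspection 174 days ago vs limit 180 → met
9. driver safety training 44 days ago vs limit 60 → met
10. weight-scale calibration 518 days ago vs limit 540 → met
11. notices of violation open 1 > 0 → not met
Not met: 6, 11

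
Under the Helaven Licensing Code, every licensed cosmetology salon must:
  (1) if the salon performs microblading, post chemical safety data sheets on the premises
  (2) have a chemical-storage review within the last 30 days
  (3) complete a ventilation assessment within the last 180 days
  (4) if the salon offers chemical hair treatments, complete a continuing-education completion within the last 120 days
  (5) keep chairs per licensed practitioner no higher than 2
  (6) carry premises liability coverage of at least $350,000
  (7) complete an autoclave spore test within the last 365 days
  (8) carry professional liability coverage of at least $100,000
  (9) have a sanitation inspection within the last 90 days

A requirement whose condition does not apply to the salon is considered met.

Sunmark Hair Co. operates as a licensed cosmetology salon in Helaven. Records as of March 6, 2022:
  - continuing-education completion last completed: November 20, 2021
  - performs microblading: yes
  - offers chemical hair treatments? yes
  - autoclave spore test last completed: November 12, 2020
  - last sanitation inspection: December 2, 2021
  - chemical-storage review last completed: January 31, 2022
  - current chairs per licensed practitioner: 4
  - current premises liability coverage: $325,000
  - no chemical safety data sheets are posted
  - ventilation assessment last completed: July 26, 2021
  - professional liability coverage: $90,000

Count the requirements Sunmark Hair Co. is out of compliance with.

8

1. condition 'performs microblading' holds; chemical safety data sheets absent → not met
2. chemical-storage review 34 days ago vs limit 30 → not met
3. ventilation assessment 223 days ago vs limit 180 → not met
4. condition 'offers chemical hair treatments' holds; continuing-education completion 106 days ago vs limit 120 → met
5. chairs per licensed practitioner 4 > 2 → not met
6. premises liability coverage $325,000 < $350,000 → not met
7. autoclave spore test 479 days ago vs limit 365 → not met
8. professional liability coverage $90,000 < $100,000 → not met
9. sanitation inspection 94 days ago vs limit 90 → not met
Not met: 8 of 9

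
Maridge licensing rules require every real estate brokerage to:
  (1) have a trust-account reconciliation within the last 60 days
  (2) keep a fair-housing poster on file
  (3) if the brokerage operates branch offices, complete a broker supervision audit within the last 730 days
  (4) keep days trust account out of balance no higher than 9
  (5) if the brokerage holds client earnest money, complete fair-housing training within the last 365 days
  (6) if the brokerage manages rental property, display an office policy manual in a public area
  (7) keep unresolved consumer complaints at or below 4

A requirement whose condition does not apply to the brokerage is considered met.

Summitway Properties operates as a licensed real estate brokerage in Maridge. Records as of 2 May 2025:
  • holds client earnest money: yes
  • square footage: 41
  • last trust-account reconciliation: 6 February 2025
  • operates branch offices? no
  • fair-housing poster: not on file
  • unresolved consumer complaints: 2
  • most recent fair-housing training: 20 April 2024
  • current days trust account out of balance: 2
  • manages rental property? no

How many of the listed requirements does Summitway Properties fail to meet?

1. trust-account reconciliation 85 days ago vs limit 60 → not met
2. fair-housing poster absent → not met
3. condition 'operates branch offices' does not hold → requirement n/a → met
4. days trust account out of balance 2 ≤ 9 → met
5. condition 'holds client earnest money' holds; fair-housing training 377 days ago vs limit 365 → not met
6. condition 'manages rental property' does not hold → requirement n/a → met
7. unresolved consumer complaints 2 ≤ 4 → met
Not met: 3 of 7

3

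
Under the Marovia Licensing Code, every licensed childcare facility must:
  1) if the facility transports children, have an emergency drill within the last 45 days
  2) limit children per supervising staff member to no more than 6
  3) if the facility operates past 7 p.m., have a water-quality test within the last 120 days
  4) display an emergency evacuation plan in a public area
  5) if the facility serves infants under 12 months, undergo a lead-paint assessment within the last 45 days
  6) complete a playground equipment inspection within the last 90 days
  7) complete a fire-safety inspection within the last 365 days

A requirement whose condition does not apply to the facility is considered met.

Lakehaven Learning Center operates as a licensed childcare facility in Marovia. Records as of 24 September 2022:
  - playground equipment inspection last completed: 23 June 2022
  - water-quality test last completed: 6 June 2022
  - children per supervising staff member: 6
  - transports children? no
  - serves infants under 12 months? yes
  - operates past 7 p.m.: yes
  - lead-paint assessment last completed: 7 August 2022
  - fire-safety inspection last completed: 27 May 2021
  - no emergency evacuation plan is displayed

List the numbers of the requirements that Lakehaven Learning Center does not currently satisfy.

1. condition 'transports children' does not hold → requirement n/a → met
2. children per supervising staff member 6 ≤ 6 → met
3. condition 'operates past 7 p.m.' holds; water-quality test 110 days ago vs limit 120 → met
4. emergency evacuation plan absent → not met
5. condition 'serves infants under 12 months' holds; lead-paint assessment 48 days ago vs limit 45 → not met
6. playground equipment inspection 93 days ago vs limit 90 → not met
7. fire-safety inspection 485 days ago vs limit 365 → not met
Not met: 4, 5, 6, 7

4, 5, 6, 7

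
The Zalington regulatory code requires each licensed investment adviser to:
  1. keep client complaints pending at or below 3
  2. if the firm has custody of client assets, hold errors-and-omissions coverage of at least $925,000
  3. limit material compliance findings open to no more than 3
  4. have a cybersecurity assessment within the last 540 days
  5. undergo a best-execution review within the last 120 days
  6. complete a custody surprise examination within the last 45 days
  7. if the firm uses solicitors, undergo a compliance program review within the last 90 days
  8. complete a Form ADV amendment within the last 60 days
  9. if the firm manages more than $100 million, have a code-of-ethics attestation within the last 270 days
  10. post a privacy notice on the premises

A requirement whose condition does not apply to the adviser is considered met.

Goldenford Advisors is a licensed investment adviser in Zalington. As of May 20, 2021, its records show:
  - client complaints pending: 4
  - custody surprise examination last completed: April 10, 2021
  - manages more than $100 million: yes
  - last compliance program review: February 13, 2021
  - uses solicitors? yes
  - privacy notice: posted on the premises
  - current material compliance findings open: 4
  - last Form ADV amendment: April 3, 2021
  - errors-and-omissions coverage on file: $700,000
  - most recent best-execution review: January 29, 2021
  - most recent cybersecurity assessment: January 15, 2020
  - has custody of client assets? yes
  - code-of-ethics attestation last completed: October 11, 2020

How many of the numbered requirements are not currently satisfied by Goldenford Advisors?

1. client complaints pending 4 > 3 → not met
2. condition 'has custody of client assets' holds; errors-and-omissions coverage $700,000 < $925,000 → not met
3. material compliance findings open 4 > 3 → not met
4. cybersecurity assessment 491 days ago vs limit 540 → met
5. best-execution review 111 days ago vs limit 120 → met
6. custody surprise examination 40 days ago vs limit 45 → met
7. condition 'uses solicitors' holds; compliance program review 96 days ago vs limit 90 → not met
8. Form ADV amendment 47 days ago vs limit 60 → met
9. condition 'manages more than $100 million' holds; code-of-ethics attestation 221 days ago vs limit 270 → met
10. privacy notice present → met
Not met: 4 of 10

4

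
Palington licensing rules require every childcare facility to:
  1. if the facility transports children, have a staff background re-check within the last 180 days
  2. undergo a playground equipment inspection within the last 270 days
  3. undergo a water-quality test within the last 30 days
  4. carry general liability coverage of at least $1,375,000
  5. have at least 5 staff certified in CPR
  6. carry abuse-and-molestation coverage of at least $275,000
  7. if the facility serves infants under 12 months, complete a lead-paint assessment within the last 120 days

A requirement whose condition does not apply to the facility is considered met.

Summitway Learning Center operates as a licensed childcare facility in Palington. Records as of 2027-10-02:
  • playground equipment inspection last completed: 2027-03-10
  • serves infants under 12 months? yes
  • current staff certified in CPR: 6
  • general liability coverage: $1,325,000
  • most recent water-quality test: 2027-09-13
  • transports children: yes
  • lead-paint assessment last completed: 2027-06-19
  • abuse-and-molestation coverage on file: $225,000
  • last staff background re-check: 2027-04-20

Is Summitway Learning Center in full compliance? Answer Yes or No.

1. condition 'transports children' holds; staff background re-check 165 days ago vs limit 180 → met
2. playground equipment inspection 206 days ago vs limit 270 → met
3. water-quality test 19 days ago vs limit 30 → met
4. general liability coverage $1,325,000 < $1,375,000 → not met
5. staff certified in CPR 6 ≥ 5 → met
6. abuse-and-molestation coverage $225,000 < $275,000 → not met
7. condition 'serves infants under 12 months' holds; lead-paint assessment 105 days ago vs limit 120 → met
Not met: 4, 6

No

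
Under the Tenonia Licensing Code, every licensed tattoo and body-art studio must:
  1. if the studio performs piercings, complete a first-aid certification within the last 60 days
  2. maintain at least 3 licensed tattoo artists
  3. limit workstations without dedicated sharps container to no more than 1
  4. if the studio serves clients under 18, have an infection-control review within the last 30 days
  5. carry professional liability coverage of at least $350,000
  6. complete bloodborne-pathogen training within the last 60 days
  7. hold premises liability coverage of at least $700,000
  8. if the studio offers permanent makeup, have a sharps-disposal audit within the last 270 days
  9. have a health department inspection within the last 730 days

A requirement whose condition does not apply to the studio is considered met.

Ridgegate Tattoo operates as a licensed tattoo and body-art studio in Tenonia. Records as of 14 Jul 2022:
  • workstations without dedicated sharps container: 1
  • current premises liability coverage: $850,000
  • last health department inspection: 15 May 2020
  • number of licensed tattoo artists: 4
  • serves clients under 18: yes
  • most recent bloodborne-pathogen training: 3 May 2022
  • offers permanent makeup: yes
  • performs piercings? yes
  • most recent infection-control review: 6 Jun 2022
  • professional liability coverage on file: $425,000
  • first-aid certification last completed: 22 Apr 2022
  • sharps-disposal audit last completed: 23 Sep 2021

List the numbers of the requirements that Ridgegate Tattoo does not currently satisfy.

1, 4, 6, 8, 9

1. condition 'performs piercings' holds; first-aid certification 83 days ago vs limit 60 → not met
2. licensed tattoo artists 4 ≥ 3 → met
3. workstations without dedicated sharps container 1 ≤ 1 → met
4. condition 'serves clients under 18' holds; infection-control review 38 days ago vs limit 30 → not met
5. professional liability coverage $425,000 ≥ $350,000 → met
6. bloodborne-pathogen training 72 days ago vs limit 60 → not met
7. premises liability coverage $850,000 ≥ $700,000 → met
8. condition 'offers permanent makeup' holds; sharps-disposal audit 294 days ago vs limit 270 → not met
9. health department inspection 790 days ago vs limit 730 → not met
Not met: 1, 4, 6, 8, 9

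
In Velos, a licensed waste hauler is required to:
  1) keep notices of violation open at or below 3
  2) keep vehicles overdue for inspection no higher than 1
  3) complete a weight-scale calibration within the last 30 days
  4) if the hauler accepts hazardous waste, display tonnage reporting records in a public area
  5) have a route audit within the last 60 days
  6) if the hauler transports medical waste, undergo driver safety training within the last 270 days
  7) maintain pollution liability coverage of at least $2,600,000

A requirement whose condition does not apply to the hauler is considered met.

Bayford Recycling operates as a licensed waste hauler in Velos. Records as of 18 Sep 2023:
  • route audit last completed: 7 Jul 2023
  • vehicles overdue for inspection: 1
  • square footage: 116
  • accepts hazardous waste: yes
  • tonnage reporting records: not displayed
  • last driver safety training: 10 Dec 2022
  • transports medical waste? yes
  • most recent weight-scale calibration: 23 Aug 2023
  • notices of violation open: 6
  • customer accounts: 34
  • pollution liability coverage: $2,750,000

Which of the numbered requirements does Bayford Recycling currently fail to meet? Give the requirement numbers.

1. notices of violation open 6 > 3 → not met
2. vehicles overdue for inspection 1 ≤ 1 → met
3. weight-scale calibration 26 days ago vs limit 30 → met
4. condition 'accepts hazardous waste' holds; tonnage reporting records absent → not met
5. route audit 73 days ago vs limit 60 → not met
6. condition 'transports medical waste' holds; driver safety training 282 days ago vs limit 270 → not met
7. pollution liability coverage $2,750,000 ≥ $2,600,000 → met
Not met: 1, 4, 5, 6

1, 4, 5, 6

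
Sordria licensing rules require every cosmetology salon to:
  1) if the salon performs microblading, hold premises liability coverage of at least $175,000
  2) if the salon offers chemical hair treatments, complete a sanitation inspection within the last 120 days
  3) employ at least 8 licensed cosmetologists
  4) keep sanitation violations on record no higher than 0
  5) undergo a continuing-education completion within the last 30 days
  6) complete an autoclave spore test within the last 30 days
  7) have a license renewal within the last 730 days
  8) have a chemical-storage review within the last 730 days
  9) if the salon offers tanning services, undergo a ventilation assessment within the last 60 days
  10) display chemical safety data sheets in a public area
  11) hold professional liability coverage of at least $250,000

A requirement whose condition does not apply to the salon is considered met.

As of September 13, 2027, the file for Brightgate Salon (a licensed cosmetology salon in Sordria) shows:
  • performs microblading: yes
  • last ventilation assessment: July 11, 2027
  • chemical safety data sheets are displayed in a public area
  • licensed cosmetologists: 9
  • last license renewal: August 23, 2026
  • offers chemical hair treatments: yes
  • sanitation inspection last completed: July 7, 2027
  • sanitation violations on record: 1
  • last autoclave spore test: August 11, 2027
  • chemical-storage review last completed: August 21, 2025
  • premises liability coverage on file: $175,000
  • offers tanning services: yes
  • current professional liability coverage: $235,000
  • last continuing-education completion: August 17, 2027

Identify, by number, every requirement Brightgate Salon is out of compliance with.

1. condition 'performs microblading' holds; premises liability coverage $175,000 ≥ $175,000 → met
2. condition 'offers chemical hair treatments' holds; sanitation inspection 68 days ago vs limit 120 → met
3. licensed cosmetologists 9 ≥ 8 → met
4. sanitation violations on record 1 > 0 → not met
5. continuing-education completion 27 days ago vs limit 30 → met
6. autoclave spore test 33 days ago vs limit 30 → not met
7. license renewal 386 days ago vs limit 730 → met
8. chemical-storage review 753 days ago vs limit 730 → not met
9. condition 'offers tanning services' holds; ventilation assessment 64 days ago vs limit 60 → not met
10. chemical safety data sheets present → met
11. professional liability coverage $235,000 < $250,000 → not met
Not met: 4, 6, 8, 9, 11

4, 6, 8, 9, 11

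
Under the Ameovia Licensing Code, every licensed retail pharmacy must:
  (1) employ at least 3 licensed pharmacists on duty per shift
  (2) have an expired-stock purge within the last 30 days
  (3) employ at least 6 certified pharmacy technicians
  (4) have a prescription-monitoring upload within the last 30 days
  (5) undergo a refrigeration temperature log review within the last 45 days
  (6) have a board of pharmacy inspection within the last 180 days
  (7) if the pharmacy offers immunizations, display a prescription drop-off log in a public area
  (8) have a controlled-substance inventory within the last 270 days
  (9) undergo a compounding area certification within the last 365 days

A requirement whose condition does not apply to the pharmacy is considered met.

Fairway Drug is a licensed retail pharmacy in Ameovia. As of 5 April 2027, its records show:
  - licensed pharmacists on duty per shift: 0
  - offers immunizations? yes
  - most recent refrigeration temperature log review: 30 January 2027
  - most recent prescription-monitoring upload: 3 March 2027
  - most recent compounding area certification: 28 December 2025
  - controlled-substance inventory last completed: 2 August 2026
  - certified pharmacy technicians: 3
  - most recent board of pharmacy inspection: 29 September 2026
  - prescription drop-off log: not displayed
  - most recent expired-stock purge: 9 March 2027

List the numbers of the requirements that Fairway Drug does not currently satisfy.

1, 3, 4, 5, 6, 7, 9

1. licensed pharmacists on duty per shift 0 < 3 → not met
2. expired-stock purge 27 days ago vs limit 30 → met
3. certified pharmacy technicians 3 < 6 → not met
4. prescription-monitoring upload 33 days ago vs limit 30 → not met
5. refrigeration temperature log review 65 days ago vs limit 45 → not met
6. board of pharmacy inspection 188 days ago vs limit 180 → not met
7. condition 'offers immunizations' holds; prescription drop-off log absent → not met
8. controlled-substance inventory 246 days ago vs limit 270 → met
9. compounding area certification 463 days ago vs limit 365 → not met
Not met: 1, 3, 4, 5, 6, 7, 9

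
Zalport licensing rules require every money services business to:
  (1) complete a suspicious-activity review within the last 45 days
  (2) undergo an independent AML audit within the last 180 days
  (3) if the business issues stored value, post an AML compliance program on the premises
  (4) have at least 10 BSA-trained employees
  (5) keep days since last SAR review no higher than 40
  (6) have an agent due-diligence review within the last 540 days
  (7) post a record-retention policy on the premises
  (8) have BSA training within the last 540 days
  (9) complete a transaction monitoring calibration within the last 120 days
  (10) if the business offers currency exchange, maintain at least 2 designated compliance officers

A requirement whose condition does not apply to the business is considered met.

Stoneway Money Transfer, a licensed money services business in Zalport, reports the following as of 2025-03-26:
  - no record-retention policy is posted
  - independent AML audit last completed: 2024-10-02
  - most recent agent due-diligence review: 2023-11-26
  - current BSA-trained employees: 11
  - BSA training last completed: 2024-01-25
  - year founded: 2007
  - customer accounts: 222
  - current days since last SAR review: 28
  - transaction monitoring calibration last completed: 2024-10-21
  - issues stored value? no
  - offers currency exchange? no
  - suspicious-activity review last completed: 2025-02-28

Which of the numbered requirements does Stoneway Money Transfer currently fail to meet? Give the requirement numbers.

7, 9

1. suspicious-activity review 26 days ago vs limit 45 → met
2. independent AML audit 175 days ago vs limit 180 → met
3. condition 'issues stored value' does not hold → requirement n/a → met
4. BSA-trained employees 11 ≥ 10 → met
5. days since last SAR review 28 ≤ 40 → met
6. agent due-diligence review 486 days ago vs limit 540 → met
7. record-retention policy absent → not met
8. BSA training 426 days ago vs limit 540 → met
9. transaction monitoring calibration 156 days ago vs limit 120 → not met
10. condition 'offers currency exchange' does not hold → requirement n/a → met
Not met: 7, 9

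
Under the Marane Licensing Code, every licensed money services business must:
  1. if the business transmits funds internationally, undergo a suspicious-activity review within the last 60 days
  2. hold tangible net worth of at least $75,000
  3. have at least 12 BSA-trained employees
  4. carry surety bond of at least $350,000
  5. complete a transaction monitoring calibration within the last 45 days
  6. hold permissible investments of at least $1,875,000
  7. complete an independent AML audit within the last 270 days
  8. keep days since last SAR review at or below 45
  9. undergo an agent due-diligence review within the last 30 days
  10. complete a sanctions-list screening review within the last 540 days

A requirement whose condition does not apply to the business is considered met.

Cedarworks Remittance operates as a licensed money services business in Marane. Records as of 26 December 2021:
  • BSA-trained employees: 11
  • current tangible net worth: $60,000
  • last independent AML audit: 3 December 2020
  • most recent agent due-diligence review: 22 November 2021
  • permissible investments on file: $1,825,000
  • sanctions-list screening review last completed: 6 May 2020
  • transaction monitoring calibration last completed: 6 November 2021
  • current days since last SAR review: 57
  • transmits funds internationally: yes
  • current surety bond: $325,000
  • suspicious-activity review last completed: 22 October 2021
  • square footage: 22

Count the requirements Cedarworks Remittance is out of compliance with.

10

1. condition 'transmits funds internationally' holds; suspicious-activity review 65 days ago vs limit 60 → not met
2. tangible net worth $60,000 < $75,000 → not met
3. BSA-trained employees 11 < 12 → not met
4. surety bond $325,000 < $350,000 → not met
5. transaction monitoring calibration 50 days ago vs limit 45 → not met
6. permissible investments $1,825,000 < $1,875,000 → not met
7. independent AML audit 388 days ago vs limit 270 → not met
8. days since last SAR review 57 > 45 → not met
9. agent due-diligence review 34 days ago vs limit 30 → not met
10. sanctions-list screening review 599 days ago vs limit 540 → not met
Not met: 10 of 10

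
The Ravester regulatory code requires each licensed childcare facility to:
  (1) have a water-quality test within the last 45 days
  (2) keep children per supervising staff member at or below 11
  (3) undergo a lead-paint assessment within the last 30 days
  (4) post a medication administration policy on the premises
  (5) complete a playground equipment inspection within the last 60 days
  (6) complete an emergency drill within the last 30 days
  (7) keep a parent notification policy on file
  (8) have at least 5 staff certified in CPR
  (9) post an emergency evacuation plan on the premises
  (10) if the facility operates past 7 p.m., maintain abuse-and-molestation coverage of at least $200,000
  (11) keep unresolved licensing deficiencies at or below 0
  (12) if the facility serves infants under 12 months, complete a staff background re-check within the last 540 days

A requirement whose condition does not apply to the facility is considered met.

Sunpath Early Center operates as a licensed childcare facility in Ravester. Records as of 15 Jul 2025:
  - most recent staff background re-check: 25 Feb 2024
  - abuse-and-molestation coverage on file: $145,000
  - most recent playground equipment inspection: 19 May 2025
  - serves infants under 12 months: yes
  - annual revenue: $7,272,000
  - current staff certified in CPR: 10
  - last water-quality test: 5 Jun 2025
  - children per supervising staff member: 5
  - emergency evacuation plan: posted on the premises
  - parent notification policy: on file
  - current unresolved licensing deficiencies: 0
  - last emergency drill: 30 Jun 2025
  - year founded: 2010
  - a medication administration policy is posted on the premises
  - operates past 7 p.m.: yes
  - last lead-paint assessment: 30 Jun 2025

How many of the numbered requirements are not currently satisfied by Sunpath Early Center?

1

1. water-quality test 40 days ago vs limit 45 → met
2. children per supervising staff member 5 ≤ 11 → met
3. lead-paint assessment 15 days ago vs limit 30 → met
4. medication administration policy present → met
5. playground equipment inspection 57 days ago vs limit 60 → met
6. emergency drill 15 days ago vs limit 30 → met
7. parent notification policy present → met
8. staff certified in CPR 10 ≥ 5 → met
9. emergency evacuation plan present → met
10. condition 'operates past 7 p.m.' holds; abuse-and-molestation coverage $145,000 < $200,000 → not met
11. unresolved licensing deficiencies 0 ≤ 0 → met
12. condition 'serves infants under 12 months' holds; staff background re-check 506 days ago vs limit 540 → met
Not met: 1 of 12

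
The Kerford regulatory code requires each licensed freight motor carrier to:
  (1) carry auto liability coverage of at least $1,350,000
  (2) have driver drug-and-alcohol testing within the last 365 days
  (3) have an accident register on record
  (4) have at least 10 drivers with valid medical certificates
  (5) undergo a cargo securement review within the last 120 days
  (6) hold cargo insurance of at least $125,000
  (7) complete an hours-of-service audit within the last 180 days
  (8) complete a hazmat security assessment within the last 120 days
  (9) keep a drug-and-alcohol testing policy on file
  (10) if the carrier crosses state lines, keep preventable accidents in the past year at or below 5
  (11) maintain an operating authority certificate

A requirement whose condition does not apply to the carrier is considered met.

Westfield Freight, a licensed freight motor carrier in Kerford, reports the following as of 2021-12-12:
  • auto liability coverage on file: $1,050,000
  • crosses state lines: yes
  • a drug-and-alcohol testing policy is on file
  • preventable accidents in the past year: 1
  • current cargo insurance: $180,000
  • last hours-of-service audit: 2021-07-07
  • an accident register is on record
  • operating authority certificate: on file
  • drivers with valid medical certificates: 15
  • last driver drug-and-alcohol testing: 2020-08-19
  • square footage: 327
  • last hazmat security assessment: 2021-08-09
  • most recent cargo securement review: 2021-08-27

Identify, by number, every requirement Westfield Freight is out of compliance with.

1. auto liability coverage $1,050,000 < $1,350,000 → not met
2. driver drug-and-alcohol testing 480 days ago vs limit 365 → not met
3. accident register present → met
4. drivers with valid medical certificates 15 ≥ 10 → met
5. cargo securement review 107 days ago vs limit 120 → met
6. cargo insurance $180,000 ≥ $125,000 → met
7. hours-of-service audit 158 days ago vs limit 180 → met
8. hazmat security assessment 125 days ago vs limit 120 → not met
9. drug-and-alcohol testing policy present → met
10. condition 'crosses state lines' holds; preventable accidents in the past year 1 ≤ 5 → met
11. operating authority certificate present → met
Not met: 1, 2, 8

1, 2, 8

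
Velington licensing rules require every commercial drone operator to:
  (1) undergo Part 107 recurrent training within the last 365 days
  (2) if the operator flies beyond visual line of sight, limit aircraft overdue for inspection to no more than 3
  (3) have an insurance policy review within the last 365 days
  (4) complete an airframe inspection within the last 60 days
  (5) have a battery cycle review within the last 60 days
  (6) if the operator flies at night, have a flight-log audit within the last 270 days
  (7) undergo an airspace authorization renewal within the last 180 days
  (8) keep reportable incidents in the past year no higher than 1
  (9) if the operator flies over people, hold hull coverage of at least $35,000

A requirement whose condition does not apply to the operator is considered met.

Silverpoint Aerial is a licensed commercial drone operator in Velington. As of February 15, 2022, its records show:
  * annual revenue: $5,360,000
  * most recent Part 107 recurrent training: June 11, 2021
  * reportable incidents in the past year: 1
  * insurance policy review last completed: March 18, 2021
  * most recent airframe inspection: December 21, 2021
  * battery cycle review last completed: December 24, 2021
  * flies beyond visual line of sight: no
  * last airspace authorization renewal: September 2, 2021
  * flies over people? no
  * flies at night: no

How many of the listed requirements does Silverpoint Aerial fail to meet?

0

1. Part 107 recurrent training 249 days ago vs limit 365 → met
2. condition 'flies beyond visual line of sight' does not hold → requirement n/a → met
3. insurance policy review 334 days ago vs limit 365 → met
4. airframe inspection 56 days ago vs limit 60 → met
5. battery cycle review 53 days ago vs limit 60 → met
6. condition 'flies at night' does not hold → requirement n/a → met
7. airspace authorization renewal 166 days ago vs limit 180 → met
8. reportable incidents in the past year 1 ≤ 1 → met
9. condition 'flies over people' does not hold → requirement n/a → met
Not met: 0 of 9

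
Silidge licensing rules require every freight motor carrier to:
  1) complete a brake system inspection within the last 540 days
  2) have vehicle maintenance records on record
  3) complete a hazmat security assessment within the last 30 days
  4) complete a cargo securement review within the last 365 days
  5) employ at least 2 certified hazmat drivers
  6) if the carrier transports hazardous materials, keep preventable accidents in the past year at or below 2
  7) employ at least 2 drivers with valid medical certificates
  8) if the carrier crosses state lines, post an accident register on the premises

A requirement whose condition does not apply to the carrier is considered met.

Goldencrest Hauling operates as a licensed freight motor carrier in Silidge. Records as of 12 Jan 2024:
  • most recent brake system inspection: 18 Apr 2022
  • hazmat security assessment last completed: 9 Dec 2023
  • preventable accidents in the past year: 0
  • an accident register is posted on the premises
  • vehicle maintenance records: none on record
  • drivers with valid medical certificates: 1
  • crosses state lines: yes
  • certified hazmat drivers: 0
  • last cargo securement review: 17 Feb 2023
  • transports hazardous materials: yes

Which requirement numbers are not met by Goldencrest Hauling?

1. brake system inspection 634 days ago vs limit 540 → not met
2. vehicle maintenance records absent → not met
3. hazmat security assessment 34 days ago vs limit 30 → not met
4. cargo securement review 329 days ago vs limit 365 → met
5. certified hazmat drivers 0 < 2 → not met
6. condition 'transports hazardous materials' holds; preventable accidents in the past year 0 ≤ 2 → met
7. drivers with valid medical certificates 1 < 2 → not met
8. condition 'crosses state lines' holds; accident register present → met
Not met: 1, 2, 3, 5, 7

1, 2, 3, 5, 7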